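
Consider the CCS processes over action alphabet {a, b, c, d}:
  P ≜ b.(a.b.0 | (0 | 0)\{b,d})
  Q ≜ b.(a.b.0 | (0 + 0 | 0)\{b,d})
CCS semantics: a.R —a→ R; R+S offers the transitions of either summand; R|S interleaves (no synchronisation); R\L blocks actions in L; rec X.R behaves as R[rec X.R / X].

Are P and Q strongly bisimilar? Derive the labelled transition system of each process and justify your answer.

YES

LTS(P): 4 reachable states
  s0 = b.(a.b.0 | (0 | 0)\{b,d}) has moves ··b··> s1
  s1 = a.b.0 | (0 | 0)\{b,d} has moves ··a··> s2
  s2 = b.0 | (0 | 0)\{b,d} has moves ··b··> s3
  s3 = 0 | (0 | 0)\{b,d} has moves stopped
LTS(Q): 4 reachable states
  t0 = b.(a.b.0 | (0 + 0 | 0)\{b,d}) has moves ··b··> t1
  t1 = a.b.0 | (0 + 0 | 0)\{b,d} has moves ··a··> t2
  t2 = b.0 | (0 + 0 | 0)\{b,d} has moves ··b··> t3
  t3 = 0 | (0 + 0 | 0)\{b,d} has moves stopped
Bisimilarity quotient blocks:
  B0 = {s0, t0}
  B1 = {s1, t1}
  B2 = {s2, t2}
  B3 = {s3, t3}
s0 ∈ B0, t0 ∈ B0 → same block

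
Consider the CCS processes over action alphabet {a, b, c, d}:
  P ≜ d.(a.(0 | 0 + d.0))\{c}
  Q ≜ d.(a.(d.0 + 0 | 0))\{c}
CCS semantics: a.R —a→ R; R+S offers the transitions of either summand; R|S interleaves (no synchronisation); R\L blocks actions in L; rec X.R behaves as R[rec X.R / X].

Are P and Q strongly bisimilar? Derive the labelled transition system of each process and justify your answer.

P's transition system — 4 states:
  m0 = d.(a.(0 | 0 + d.0))\{c} | —d→ m1
  m1 = (a.(0 | 0 + d.0))\{c} | —a→ m2
  m2 = (0 | 0 + d.0)\{c} | —d→ m3
  m3 = 0\{c} | stopped
Q's transition system — 4 states:
  n0 = d.(a.(d.0 + 0 | 0))\{c} | —d→ n1
  n1 = (a.(d.0 + 0 | 0))\{c} | —a→ n2
  n2 = (d.0 + 0 | 0)\{c} | —d→ n3
  n3 = 0\{c} | stopped
Bisimilarity quotient blocks:
  B0 = {m0, n0}
  B1 = {m1, n1}
  B2 = {m2, n2}
  B3 = {m3, n3}
m0 ∈ B0, n0 ∈ B0 → same block

YES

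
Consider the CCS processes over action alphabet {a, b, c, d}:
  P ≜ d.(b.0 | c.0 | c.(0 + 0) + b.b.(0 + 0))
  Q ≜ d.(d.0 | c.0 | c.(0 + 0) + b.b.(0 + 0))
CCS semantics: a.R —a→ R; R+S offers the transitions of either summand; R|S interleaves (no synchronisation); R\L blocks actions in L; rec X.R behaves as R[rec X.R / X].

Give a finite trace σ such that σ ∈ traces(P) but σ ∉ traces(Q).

dbc

P's transition system — 11 states:
  m0 = d.(b.0 | c.0 | c.(0 + 0) + b.b.(0 + 0)) has moves ··d··> m1
  m1 = b.0 | c.0 | c.(0 + 0) + b.b.(0 + 0) has moves ··b··> m2, ··b··> m3, ··c··> m4, ··c··> m5
  m2 = 0 | c.0 | c.(0 + 0) has moves ··c··> m6, ··c··> m7
  m3 = b.(0 + 0) has moves ··b··> m8
  m4 = b.0 | 0 | c.(0 + 0) has moves ··b··> m6, ··c··> m9
  m5 = b.0 | c.0 | (0 + 0) has moves ··b··> m7, ··c··> m9
  m6 = 0 | 0 | c.(0 + 0) has moves ··c··> m10
  m7 = 0 | c.0 | (0 + 0) has moves ··c··> m10
  m8 = 0 + 0 has moves ∅
  m9 = b.0 | 0 | (0 + 0) has moves ··b··> m10
  m10 = 0 | 0 | (0 + 0) has moves ∅
Q's transition system — 11 states:
  n0 = d.(d.0 | c.0 | c.(0 + 0) + b.b.(0 + 0)) has moves ··d··> n1
  n1 = d.0 | c.0 | c.(0 + 0) + b.b.(0 + 0) has moves ··b··> n2, ··c··> n3, ··c··> n4, ··d··> n5
  n2 = b.(0 + 0) has moves ··b··> n6
  n3 = d.0 | 0 | c.(0 + 0) has moves ··c··> n7, ··d··> n8
  n4 = d.0 | c.0 | (0 + 0) has moves ··c··> n7, ··d··> n9
  n5 = 0 | c.0 | c.(0 + 0) has moves ··c··> n8, ··c··> n9
  n6 = 0 + 0 has moves ∅
  n7 = d.0 | 0 | (0 + 0) has moves ··d··> n10
  n8 = 0 | 0 | c.(0 + 0) has moves ··c··> n10
  n9 = 0 | c.0 | (0 + 0) has moves ··c··> n10
  n10 = 0 | 0 | (0 + 0) has moves ∅
Run σ = ⟨dbc⟩ on P: start {m0}
  after d @ step 1: {m1}
  after b @ step 2: {m2, m3}
  after c @ step 3: {m6, m7}
  — P admits the full trace.
Run σ = ⟨dbc⟩ on Q: start {n0}
  after d @ step 1: {n1}
  after b @ step 2: {n2}
  after c @ step 3: ∅  — Q cannot continue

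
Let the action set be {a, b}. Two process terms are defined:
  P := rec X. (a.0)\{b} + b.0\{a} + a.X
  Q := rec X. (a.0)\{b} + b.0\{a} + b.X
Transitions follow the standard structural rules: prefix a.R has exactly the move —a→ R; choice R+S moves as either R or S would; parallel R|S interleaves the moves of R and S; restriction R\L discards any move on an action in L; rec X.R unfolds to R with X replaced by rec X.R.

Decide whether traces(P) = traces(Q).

NO — witness ⟨aa⟩

LTS(P): 3 reachable states
  s0 = rec X. (a.0)\{b} + b.0\{a} + a.X | --a--▸ s0, --a--▸ s1, --b--▸ s2
  s1 = 0\{b} | ∅
  s2 = 0\{a} | ∅
LTS(Q): 3 reachable states
  t0 = rec X. (a.0)\{b} + b.0\{a} + b.X | --a--▸ t1, --b--▸ t0, --b--▸ t2
  t1 = 0\{b} | ∅
  t2 = 0\{a} | ∅
Trace ⟨aa⟩ through P, begin at {s0}:
  step 1 (a): {s0, s1}
  step 2 (a): {s0, s1}
  ✓ P
Trace ⟨aa⟩ through Q, begin at {t0}:
  step 1 (a): {t1}
  step 2 (a): ∅ (Q stuck)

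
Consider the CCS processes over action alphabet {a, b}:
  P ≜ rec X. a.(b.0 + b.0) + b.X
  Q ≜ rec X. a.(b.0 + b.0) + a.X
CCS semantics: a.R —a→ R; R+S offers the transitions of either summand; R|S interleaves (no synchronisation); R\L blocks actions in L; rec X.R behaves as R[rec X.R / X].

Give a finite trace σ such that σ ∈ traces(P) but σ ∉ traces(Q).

b

LTS(P): 3 reachable states
  p0 = rec X. a.(b.0 + b.0) + b.X → -a-> p1, -b-> p0
  p1 = b.0 + b.0 → -b-> p2
  p2 = 0 → deadlocked
LTS(Q): 3 reachable states
  q0 = rec X. a.(b.0 + b.0) + a.X → -a-> q0, -a-> q1
  q1 = b.0 + b.0 → -b-> q2
  q2 = 0 → deadlocked
Executing b from P (initial set {p0}):
  after b @ step 1: {p0}
  P completes σ.
Executing b from Q (initial set {q0}):
  after b @ step 1: ∅  — Q cannot continue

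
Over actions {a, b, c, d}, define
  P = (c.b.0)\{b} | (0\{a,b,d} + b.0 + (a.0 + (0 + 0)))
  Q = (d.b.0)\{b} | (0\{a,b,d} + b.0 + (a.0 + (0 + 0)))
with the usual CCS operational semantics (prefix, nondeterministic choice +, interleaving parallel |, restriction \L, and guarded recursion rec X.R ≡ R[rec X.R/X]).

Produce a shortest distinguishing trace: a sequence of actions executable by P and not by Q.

LTS(P): 4 reachable states
  u0 = (c.b.0)\{b} | (0\{a,b,d} + b.0 + (a.0 + (0 + 0))) :: ··a··> u1, ··b··> u1, ··c··> u2
  u1 = (c.b.0)\{b} | 0 :: ··c··> u3
  u2 = (b.0)\{b} | (0\{a,b,d} + b.0 + (a.0 + (0 + 0))) :: ··a··> u3, ··b··> u3
  u3 = (b.0)\{b} | 0 :: ∅
LTS(Q): 4 reachable states
  v0 = (d.b.0)\{b} | (0\{a,b,d} + b.0 + (a.0 + (0 + 0))) :: ··a··> v1, ··b··> v1, ··d··> v2
  v1 = (d.b.0)\{b} | 0 :: ··d··> v3
  v2 = (b.0)\{b} | (0\{a,b,d} + b.0 + (a.0 + (0 + 0))) :: ··a··> v3, ··b··> v3
  v3 = (b.0)\{b} | 0 :: ∅
Executing c from P (initial set {u0}):
  [1] c ⇒ {u2}
  ✓ P
Executing c from Q (initial set {v0}):
  [1] c ⇒ ∅ (Q stuck)

c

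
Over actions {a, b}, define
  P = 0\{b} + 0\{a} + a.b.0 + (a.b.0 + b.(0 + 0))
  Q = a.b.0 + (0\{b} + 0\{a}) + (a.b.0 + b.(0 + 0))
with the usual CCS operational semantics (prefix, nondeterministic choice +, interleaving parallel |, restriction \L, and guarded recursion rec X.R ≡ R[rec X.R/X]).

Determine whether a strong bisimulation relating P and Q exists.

P ~ Q

P's transition system — 4 states:
  m0 = 0\{b} + 0\{a} + a.b.0 + (a.b.0 + b.(0 + 0)) ⊢ --a--▸ m1, --b--▸ m2
  m1 = b.0 ⊢ --b--▸ m3
  m2 = 0 + 0 ⊢ deadlocked
  m3 = 0 ⊢ deadlocked
Q's transition system — 4 states:
  n0 = a.b.0 + (0\{b} + 0\{a}) + (a.b.0 + b.(0 + 0)) ⊢ --a--▸ n1, --b--▸ n2
  n1 = b.0 ⊢ --b--▸ n3
  n2 = 0 + 0 ⊢ deadlocked
  n3 = 0 ⊢ deadlocked
Coarsest stable partition (strong bisimilarity classes):
  B0 = {m0, n0}
  B1 = {m1, n1}
  B2 = {m2, m3, n2, n3}
m0 ∈ B0, n0 ∈ B0 → same block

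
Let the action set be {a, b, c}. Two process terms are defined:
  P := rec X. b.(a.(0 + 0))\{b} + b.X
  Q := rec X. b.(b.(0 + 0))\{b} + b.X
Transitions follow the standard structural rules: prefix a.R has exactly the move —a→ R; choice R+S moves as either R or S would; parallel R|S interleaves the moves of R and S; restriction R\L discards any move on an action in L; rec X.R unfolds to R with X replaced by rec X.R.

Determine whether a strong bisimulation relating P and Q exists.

P's transition system — 3 states:
  s0 = rec X. b.(a.(0 + 0))\{b} + b.X has moves ··b··> s0, ··b··> s1
  s1 = (a.(0 + 0))\{b} has moves ··a··> s2
  s2 = (0 + 0)\{b} has moves deadlocked
Q's transition system — 2 states:
  t0 = rec X. b.(b.(0 + 0))\{b} + b.X has moves ··b··> t0, ··b··> t1
  t1 = (b.(0 + 0))\{b} has moves deadlocked
Coarsest stable partition (strong bisimilarity classes):
  B0 = {s0}
  B1 = {s1}
  B2 = {s2, t1}
  B3 = {t0}
s0 ∈ B0, t0 ∈ B3 → different blocks

NO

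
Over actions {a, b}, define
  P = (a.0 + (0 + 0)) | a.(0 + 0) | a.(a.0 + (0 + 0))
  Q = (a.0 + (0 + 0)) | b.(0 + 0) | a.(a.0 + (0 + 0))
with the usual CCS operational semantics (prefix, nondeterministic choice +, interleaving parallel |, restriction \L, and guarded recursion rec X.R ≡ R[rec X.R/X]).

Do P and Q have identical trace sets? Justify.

trace-distinct — witness ⟨aaaa⟩

Reachable graph of P (12 states):
  u0 = (a.0 + (0 + 0)) | a.(0 + 0) | a.(a.0 + (0 + 0)) :: --a--▸ u1, --a--▸ u2, --a--▸ u3
  u1 = (a.0 + (0 + 0)) | (0 + 0) | a.(a.0 + (0 + 0)) :: --a--▸ u4, --a--▸ u5
  u2 = (a.0 + (0 + 0)) | a.(0 + 0) | (a.0 + (0 + 0)) :: --a--▸ u4, --a--▸ u6, --a--▸ u7
  u3 = 0 | a.(0 + 0) | a.(a.0 + (0 + 0)) :: --a--▸ u5, --a--▸ u7
  u4 = (a.0 + (0 + 0)) | (0 + 0) | (a.0 + (0 + 0)) :: --a--▸ u8, --a--▸ u9
  u5 = 0 | (0 + 0) | a.(a.0 + (0 + 0)) :: --a--▸ u9
  u6 = (a.0 + (0 + 0)) | a.(0 + 0) | 0 :: --a--▸ u10, --a--▸ u8
  u7 = 0 | a.(0 + 0) | (a.0 + (0 + 0)) :: --a--▸ u10, --a--▸ u9
  u8 = (a.0 + (0 + 0)) | (0 + 0) | 0 :: --a--▸ u11
  u9 = 0 | (0 + 0) | (a.0 + (0 + 0)) :: --a--▸ u11
  u10 = 0 | a.(0 + 0) | 0 :: --a--▸ u11
  u11 = 0 | (0 + 0) | 0 :: deadlocked
Reachable graph of Q (12 states):
  v0 = (a.0 + (0 + 0)) | b.(0 + 0) | a.(a.0 + (0 + 0)) :: --a--▸ v1, --a--▸ v2, --b--▸ v3
  v1 = (a.0 + (0 + 0)) | b.(0 + 0) | (a.0 + (0 + 0)) :: --a--▸ v4, --a--▸ v5, --b--▸ v6
  v2 = 0 | b.(0 + 0) | a.(a.0 + (0 + 0)) :: --a--▸ v5, --b--▸ v7
  v3 = (a.0 + (0 + 0)) | (0 + 0) | a.(a.0 + (0 + 0)) :: --a--▸ v6, --a--▸ v7
  v4 = (a.0 + (0 + 0)) | b.(0 + 0) | 0 :: --a--▸ v8, --b--▸ v9
  v5 = 0 | b.(0 + 0) | (a.0 + (0 + 0)) :: --a--▸ v8, --b--▸ v10
  v6 = (a.0 + (0 + 0)) | (0 + 0) | (a.0 + (0 + 0)) :: --a--▸ v10, --a--▸ v9
  v7 = 0 | (0 + 0) | a.(a.0 + (0 + 0)) :: --a--▸ v10
  v8 = 0 | b.(0 + 0) | 0 :: --b--▸ v11
  v9 = (a.0 + (0 + 0)) | (0 + 0) | 0 :: --a--▸ v11
  v10 = 0 | (0 + 0) | (a.0 + (0 + 0)) :: --a--▸ v11
  v11 = 0 | (0 + 0) | 0 :: deadlocked
Trace ⟨aaaa⟩ through P, begin at {u0}:
  after a @ step 1: {u1, u2, u3}
  after a @ step 2: {u4, u5, u6, u7}
  after a @ step 3: {u10, u8, u9}
  after a @ step 4: {u11}
  P completes σ.
Trace ⟨aaaa⟩ through Q, begin at {v0}:
  after a @ step 1: {v1, v2}
  after a @ step 2: {v4, v5}
  after a @ step 3: {v8}
  after a @ step 4: no successor for Q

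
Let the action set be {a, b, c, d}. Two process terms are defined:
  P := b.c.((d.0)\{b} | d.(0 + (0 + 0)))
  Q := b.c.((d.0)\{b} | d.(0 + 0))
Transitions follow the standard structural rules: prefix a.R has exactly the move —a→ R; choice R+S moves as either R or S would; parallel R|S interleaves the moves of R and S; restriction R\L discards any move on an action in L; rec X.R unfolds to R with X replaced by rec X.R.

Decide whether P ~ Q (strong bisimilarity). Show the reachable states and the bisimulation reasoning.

LTS(P): 6 reachable states
  s0 = b.c.((d.0)\{b} | d.(0 + (0 + 0))) has moves -b-> s1
  s1 = c.((d.0)\{b} | d.(0 + (0 + 0))) has moves -c-> s2
  s2 = (d.0)\{b} | d.(0 + (0 + 0)) has moves -d-> s3, -d-> s4
  s3 = (d.0)\{b} | (0 + (0 + 0)) has moves -d-> s5
  s4 = 0\{b} | d.(0 + (0 + 0)) has moves -d-> s5
  s5 = 0\{b} | (0 + (0 + 0)) has moves deadlocked
LTS(Q): 6 reachable states
  t0 = b.c.((d.0)\{b} | d.(0 + 0)) has moves -b-> t1
  t1 = c.((d.0)\{b} | d.(0 + 0)) has moves -c-> t2
  t2 = (d.0)\{b} | d.(0 + 0) has moves -d-> t3, -d-> t4
  t3 = (d.0)\{b} | (0 + 0) has moves -d-> t5
  t4 = 0\{b} | d.(0 + 0) has moves -d-> t5
  t5 = 0\{b} | (0 + 0) has moves deadlocked
Bisimilarity quotient blocks:
  B0 = {s0, t0}
  B1 = {s1, t1}
  B2 = {s2, t2}
  B3 = {s3, s4, t3, t4}
  B4 = {s5, t5}
s0 ∈ B0, t0 ∈ B0 → same block

bisimilar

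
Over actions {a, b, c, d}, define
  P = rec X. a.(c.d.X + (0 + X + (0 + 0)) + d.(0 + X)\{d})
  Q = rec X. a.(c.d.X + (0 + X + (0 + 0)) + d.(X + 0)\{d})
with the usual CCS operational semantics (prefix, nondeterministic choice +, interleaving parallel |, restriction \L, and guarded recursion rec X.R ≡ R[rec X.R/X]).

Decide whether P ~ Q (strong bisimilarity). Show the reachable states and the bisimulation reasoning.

P's transition system — 6 states:
  p0 = rec X. a.(c.d.X + (0 + X + (0 + 0)) + d.(0 + X)\{d}) ⊢ ··a··> p1
  p1 = c.d.(rec X. a.(c.d.X + (0 + X + (0 + 0)) + d.(0 + X)\{d})) + (0 + (rec X. a.(c.d.X + (0 + X + (0 + 0)) + d.(0 + X)\{d})) + (0 + 0)) + d.(0 + (rec X. a.(c.d.X + (0 + X + (0 + 0)) + d.(0 + X)\{d})))\{d} ⊢ ··a··> p1, ··c··> p2, ··d··> p3
  p2 = d.(rec X. a.(c.d.X + (0 + X + (0 + 0)) + d.(0 + X)\{d})) ⊢ ··d··> p0
  p3 = (0 + (rec X. a.(c.d.X + (0 + X + (0 + 0)) + d.(0 + X)\{d})))\{d} ⊢ ··a··> p4
  p4 = (c.d.(rec X. a.(c.d.X + (0 + X + (0 + 0)) + d.(0 + X)\{d})) + (0 + (rec X. a.(c.d.X + (0 + X + (0 + 0)) + d.(0 + X)\{d})) + (0 + 0)) + d.(0 + (rec X. a.(c.d.X + (0 + X + (0 + 0)) + d.(0 + X)\{d})))\{d})\{d} ⊢ ··a··> p4, ··c··> p5
  p5 = (d.(rec X. a.(c.d.X + (0 + X + (0 + 0)) + d.(0 + X)\{d})))\{d} ⊢ ·
Q's transition system — 6 states:
  q0 = rec X. a.(c.d.X + (0 + X + (0 + 0)) + d.(X + 0)\{d}) ⊢ ··a··> q1
  q1 = c.d.(rec X. a.(c.d.X + (0 + X + (0 + 0)) + d.(X + 0)\{d})) + (0 + (rec X. a.(c.d.X + (0 + X + (0 + 0)) + d.(X + 0)\{d})) + (0 + 0)) + d.((rec X. a.(c.d.X + (0 + X + (0 + 0)) + d.(X + 0)\{d})) + 0)\{d} ⊢ ··a··> q1, ··c··> q2, ··d··> q3
  q2 = d.(rec X. a.(c.d.X + (0 + X + (0 + 0)) + d.(X + 0)\{d})) ⊢ ··d··> q0
  q3 = ((rec X. a.(c.d.X + (0 + X + (0 + 0)) + d.(X + 0)\{d})) + 0)\{d} ⊢ ··a··> q4
  q4 = (c.d.(rec X. a.(c.d.X + (0 + X + (0 + 0)) + d.(X + 0)\{d})) + (0 + (rec X. a.(c.d.X + (0 + X + (0 + 0)) + d.(X + 0)\{d})) + (0 + 0)) + d.((rec X. a.(c.d.X + (0 + X + (0 + 0)) + d.(X + 0)\{d})) + 0)\{d})\{d} ⊢ ··a··> q4, ··c··> q5
  q5 = (d.(rec X. a.(c.d.X + (0 + X + (0 + 0)) + d.(X + 0)\{d})))\{d} ⊢ ·
Coarsest stable partition (strong bisimilarity classes):
  B0 = {p0, q0}
  B1 = {p1, q1}
  B2 = {p2, q2}
  B3 = {p3, q3}
  B4 = {p4, q4}
  B5 = {p5, q5}
p0 ∈ B0, q0 ∈ B0 → same block

YES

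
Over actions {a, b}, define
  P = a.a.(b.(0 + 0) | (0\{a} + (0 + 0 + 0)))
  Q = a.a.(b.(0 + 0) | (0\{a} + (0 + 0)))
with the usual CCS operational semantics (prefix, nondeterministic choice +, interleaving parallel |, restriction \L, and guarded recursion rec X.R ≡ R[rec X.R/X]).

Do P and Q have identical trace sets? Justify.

traces(P) = traces(Q)

LTS(P): 4 reachable states
  p0 = a.a.(b.(0 + 0) | (0\{a} + (0 + 0 + 0))) :: ··a··> p1
  p1 = a.(b.(0 + 0) | (0\{a} + (0 + 0 + 0))) :: ··a··> p2
  p2 = b.(0 + 0) | (0\{a} + (0 + 0 + 0)) :: ··b··> p3
  p3 = (0 + 0) | (0\{a} + (0 + 0 + 0)) :: ∅
LTS(Q): 4 reachable states
  q0 = a.a.(b.(0 + 0) | (0\{a} + (0 + 0))) :: ··a··> q1
  q1 = a.(b.(0 + 0) | (0\{a} + (0 + 0))) :: ··a··> q2
  q2 = b.(0 + 0) | (0\{a} + (0 + 0)) :: ··b··> q3
  q3 = (0 + 0) | (0\{a} + (0 + 0)) :: ∅
Bisimilarity quotient blocks:
  B0 = {p0, q0}
  B1 = {p1, q1}
  B2 = {p2, q2}
  B3 = {p3, q3}
p0 ∈ B0, q0 ∈ B0 → same block
Bisimilar ⇒ trace-equivalent.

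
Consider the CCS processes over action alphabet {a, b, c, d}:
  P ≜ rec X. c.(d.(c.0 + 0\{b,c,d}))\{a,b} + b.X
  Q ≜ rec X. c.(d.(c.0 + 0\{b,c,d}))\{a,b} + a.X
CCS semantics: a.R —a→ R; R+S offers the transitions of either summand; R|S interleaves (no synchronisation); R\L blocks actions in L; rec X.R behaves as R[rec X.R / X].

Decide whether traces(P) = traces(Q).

NO — witness ⟨b⟩

LTS(P): 4 reachable states
  m0 = rec X. c.(d.(c.0 + 0\{b,c,d}))\{a,b} + b.X ⊢ =b=> m0, =c=> m1
  m1 = (d.(c.0 + 0\{b,c,d}))\{a,b} ⊢ =d=> m2
  m2 = (c.0 + 0\{b,c,d})\{a,b} ⊢ =c=> m3
  m3 = 0\{a,b} ⊢ (no moves)
LTS(Q): 4 reachable states
  n0 = rec X. c.(d.(c.0 + 0\{b,c,d}))\{a,b} + a.X ⊢ =a=> n0, =c=> n1
  n1 = (d.(c.0 + 0\{b,c,d}))\{a,b} ⊢ =d=> n2
  n2 = (c.0 + 0\{b,c,d})\{a,b} ⊢ =c=> n3
  n3 = 0\{a,b} ⊢ (no moves)
Executing b from P (initial set {m0}):
  [1] b ⇒ {m0}
  — P admits the full trace.
Executing b from Q (initial set {n0}):
  [1] b ⇒ no successor for Q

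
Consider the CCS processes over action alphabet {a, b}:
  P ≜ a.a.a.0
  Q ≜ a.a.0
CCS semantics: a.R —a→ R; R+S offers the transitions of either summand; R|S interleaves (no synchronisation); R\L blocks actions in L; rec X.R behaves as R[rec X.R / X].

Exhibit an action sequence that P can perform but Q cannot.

LTS(P): 4 reachable states
  u0 = a.a.a.0 :: =a=> u1
  u1 = a.a.0 :: =a=> u2
  u2 = a.0 :: =a=> u3
  u3 = 0 :: ∅
LTS(Q): 3 reachable states
  v0 = a.a.0 :: =a=> v1
  v1 = a.0 :: =a=> v2
  v2 = 0 :: ∅
Run σ = ⟨aaa⟩ on P: start {u0}
  step 1 (a): {u1}
  step 2 (a): {u2}
  step 3 (a): {u3}
  ✓ P
Run σ = ⟨aaa⟩ on Q: start {v0}
  step 1 (a): {v1}
  step 2 (a): {v2}
  step 3 (a): ∅ (Q stuck)

aaa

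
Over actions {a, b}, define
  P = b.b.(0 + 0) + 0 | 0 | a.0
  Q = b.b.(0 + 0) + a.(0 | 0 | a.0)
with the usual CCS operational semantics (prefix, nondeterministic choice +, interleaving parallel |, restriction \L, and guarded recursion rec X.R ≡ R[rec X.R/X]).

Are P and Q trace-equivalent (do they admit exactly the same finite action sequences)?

NO — witness ⟨aa⟩

Reachable graph of P (4 states):
  s0 = b.b.(0 + 0) + 0 | 0 | a.0 has moves ··a··> s1, ··b··> s2
  s1 = 0 | 0 | 0 has moves ∅
  s2 = b.(0 + 0) has moves ··b··> s3
  s3 = 0 + 0 has moves ∅
Reachable graph of Q (5 states):
  t0 = b.b.(0 + 0) + a.(0 | 0 | a.0) has moves ··a··> t1, ··b··> t2
  t1 = 0 | 0 | a.0 has moves ··a··> t3
  t2 = b.(0 + 0) has moves ··b··> t4
  t3 = 0 | 0 | 0 has moves ∅
  t4 = 0 + 0 has moves ∅
Trace ⟨aa⟩ through Q, begin at {t0}:
  after a @ step 1: {t1}
  after a @ step 2: {t3}
  — Q admits the full trace.
Trace ⟨aa⟩ through P, begin at {s0}:
  after a @ step 1: {s1}
  after a @ step 2: ∅ (P stuck)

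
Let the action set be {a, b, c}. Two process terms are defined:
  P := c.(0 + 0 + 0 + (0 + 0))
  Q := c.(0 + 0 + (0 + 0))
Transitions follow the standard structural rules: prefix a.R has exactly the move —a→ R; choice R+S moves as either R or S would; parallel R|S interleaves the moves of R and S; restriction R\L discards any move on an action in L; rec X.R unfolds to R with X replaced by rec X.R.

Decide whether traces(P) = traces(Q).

YES

P's transition system — 2 states:
  s0 = c.(0 + 0 + 0 + (0 + 0)) :: =c=> s1
  s1 = 0 + 0 + 0 + (0 + 0) :: ∅
Q's transition system — 2 states:
  t0 = c.(0 + 0 + (0 + 0)) :: =c=> t1
  t1 = 0 + 0 + (0 + 0) :: ∅
Bisimilarity quotient blocks:
  B0 = {s0, t0}
  B1 = {s1, t1}
s0 ∈ B0, t0 ∈ B0 → same block
Bisimilar ⇒ trace-equivalent.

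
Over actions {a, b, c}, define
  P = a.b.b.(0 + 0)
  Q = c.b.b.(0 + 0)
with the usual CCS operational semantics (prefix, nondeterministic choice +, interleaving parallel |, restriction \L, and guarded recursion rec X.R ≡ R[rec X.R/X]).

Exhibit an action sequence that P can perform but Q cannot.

a

Reachable graph of P (4 states):
  u0 = a.b.b.(0 + 0) :: --a--▸ u1
  u1 = b.b.(0 + 0) :: --b--▸ u2
  u2 = b.(0 + 0) :: --b--▸ u3
  u3 = 0 + 0 :: deadlocked
Reachable graph of Q (4 states):
  v0 = c.b.b.(0 + 0) :: --c--▸ v1
  v1 = b.b.(0 + 0) :: --b--▸ v2
  v2 = b.(0 + 0) :: --b--▸ v3
  v3 = 0 + 0 :: deadlocked
Executing a from P (initial set {u0}):
  after a @ step 1: {u1}
  ✓ P
Executing a from Q (initial set {v0}):
  after a @ step 1: ∅  — Q cannot continue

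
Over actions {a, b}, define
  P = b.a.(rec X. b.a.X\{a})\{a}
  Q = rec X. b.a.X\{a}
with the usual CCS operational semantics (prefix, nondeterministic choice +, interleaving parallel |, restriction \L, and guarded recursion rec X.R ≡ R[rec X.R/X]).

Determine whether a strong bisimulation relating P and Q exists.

Reachable graph of P (4 states):
  s0 = b.a.(rec X. b.a.X\{a})\{a} ⊢ —b→ s1
  s1 = a.(rec X. b.a.X\{a})\{a} ⊢ —a→ s2
  s2 = (rec X. b.a.X\{a})\{a} ⊢ —b→ s3
  s3 = (a.(rec X. b.a.X\{a})\{a})\{a} ⊢ (no moves)
Reachable graph of Q (4 states):
  t0 = rec X. b.a.X\{a} ⊢ —b→ t1
  t1 = a.(rec X. b.a.X\{a})\{a} ⊢ —a→ t2
  t2 = (rec X. b.a.X\{a})\{a} ⊢ —b→ t3
  t3 = (a.(rec X. b.a.X\{a})\{a})\{a} ⊢ (no moves)
Partition-refinement fixed point:
  B0 = {s0, t0}
  B1 = {s1, t1}
  B2 = {s2, t2}
  B3 = {s3, t3}
s0 ∈ B0, t0 ∈ B0 → same block

YES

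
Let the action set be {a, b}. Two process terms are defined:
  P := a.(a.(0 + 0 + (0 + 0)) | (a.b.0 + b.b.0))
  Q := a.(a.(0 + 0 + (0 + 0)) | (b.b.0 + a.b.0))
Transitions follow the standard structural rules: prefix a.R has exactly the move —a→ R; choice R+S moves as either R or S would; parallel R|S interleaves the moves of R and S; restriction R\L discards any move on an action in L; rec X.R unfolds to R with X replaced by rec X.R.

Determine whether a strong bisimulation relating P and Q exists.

P's transition system — 7 states:
  s0 = a.(a.(0 + 0 + (0 + 0)) | (a.b.0 + b.b.0)) ⊢ =a=> s1
  s1 = a.(0 + 0 + (0 + 0)) | (a.b.0 + b.b.0) ⊢ =a=> s2, =a=> s3, =b=> s3
  s2 = (0 + 0 + (0 + 0)) | (a.b.0 + b.b.0) ⊢ =a=> s4, =b=> s4
  s3 = a.(0 + 0 + (0 + 0)) | b.0 ⊢ =a=> s4, =b=> s5
  s4 = (0 + 0 + (0 + 0)) | b.0 ⊢ =b=> s6
  s5 = a.(0 + 0 + (0 + 0)) | 0 ⊢ =a=> s6
  s6 = (0 + 0 + (0 + 0)) | 0 ⊢ deadlocked
Q's transition system — 7 states:
  t0 = a.(a.(0 + 0 + (0 + 0)) | (b.b.0 + a.b.0)) ⊢ =a=> t1
  t1 = a.(0 + 0 + (0 + 0)) | (b.b.0 + a.b.0) ⊢ =a=> t2, =a=> t3, =b=> t3
  t2 = (0 + 0 + (0 + 0)) | (b.b.0 + a.b.0) ⊢ =a=> t4, =b=> t4
  t3 = a.(0 + 0 + (0 + 0)) | b.0 ⊢ =a=> t4, =b=> t5
  t4 = (0 + 0 + (0 + 0)) | b.0 ⊢ =b=> t6
  t5 = a.(0 + 0 + (0 + 0)) | 0 ⊢ =a=> t6
  t6 = (0 + 0 + (0 + 0)) | 0 ⊢ deadlocked
Bisimilarity quotient blocks:
  B0 = {s0, t0}
  B1 = {s1, t1}
  B2 = {s2, t2}
  B3 = {s4, t4}
  B4 = {s6, t6}
  B5 = {s3, t3}
  B6 = {s5, t5}
s0 ∈ B0, t0 ∈ B0 → same block

YES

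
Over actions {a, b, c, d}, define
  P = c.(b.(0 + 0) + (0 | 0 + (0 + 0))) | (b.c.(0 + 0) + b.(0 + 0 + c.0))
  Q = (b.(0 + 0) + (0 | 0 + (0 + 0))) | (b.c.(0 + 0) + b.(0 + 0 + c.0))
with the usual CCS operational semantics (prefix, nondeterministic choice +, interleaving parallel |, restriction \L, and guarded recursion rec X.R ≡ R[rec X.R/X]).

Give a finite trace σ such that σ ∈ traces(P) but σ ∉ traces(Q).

c

P's transition system — 15 states:
  u0 = c.(b.(0 + 0) + (0 | 0 + (0 + 0))) | (b.c.(0 + 0) + b.(0 + 0 + c.0)) → --b--▸ u1, --b--▸ u2, --c--▸ u3
  u1 = c.(b.(0 + 0) + (0 | 0 + (0 + 0))) | (0 + 0 + c.0) → --c--▸ u4, --c--▸ u5
  u2 = c.(b.(0 + 0) + (0 | 0 + (0 + 0))) | c.(0 + 0) → --c--▸ u6, --c--▸ u7
  u3 = (b.(0 + 0) + (0 | 0 + (0 + 0))) | (b.c.(0 + 0) + b.(0 + 0 + c.0)) → --b--▸ u4, --b--▸ u6, --b--▸ u8
  u4 = (b.(0 + 0) + (0 | 0 + (0 + 0))) | (0 + 0 + c.0) → --b--▸ u9, --c--▸ u10
  u5 = c.(b.(0 + 0) + (0 | 0 + (0 + 0))) | 0 → --c--▸ u10
  u6 = (b.(0 + 0) + (0 | 0 + (0 + 0))) | c.(0 + 0) → --b--▸ u11, --c--▸ u12
  u7 = c.(b.(0 + 0) + (0 | 0 + (0 + 0))) | (0 + 0) → --c--▸ u12
  u8 = (0 + 0) | (b.c.(0 + 0) + b.(0 + 0 + c.0)) → --b--▸ u11, --b--▸ u9
  u9 = (0 + 0) | (0 + 0 + c.0) → --c--▸ u13
  u10 = (b.(0 + 0) + (0 | 0 + (0 + 0))) | 0 → --b--▸ u13
  u11 = (0 + 0) | c.(0 + 0) → --c--▸ u14
  u12 = (b.(0 + 0) + (0 | 0 + (0 + 0))) | (0 + 0) → --b--▸ u14
  u13 = (0 + 0) | 0 → ∅
  u14 = (0 + 0) | (0 + 0) → ∅
Q's transition system — 10 states:
  v0 = (b.(0 + 0) + (0 | 0 + (0 + 0))) | (b.c.(0 + 0) + b.(0 + 0 + c.0)) → --b--▸ v1, --b--▸ v2, --b--▸ v3
  v1 = (0 + 0) | (b.c.(0 + 0) + b.(0 + 0 + c.0)) → --b--▸ v4, --b--▸ v5
  v2 = (b.(0 + 0) + (0 | 0 + (0 + 0))) | (0 + 0 + c.0) → --b--▸ v4, --c--▸ v6
  v3 = (b.(0 + 0) + (0 | 0 + (0 + 0))) | c.(0 + 0) → --b--▸ v5, --c--▸ v7
  v4 = (0 + 0) | (0 + 0 + c.0) → --c--▸ v8
  v5 = (0 + 0) | c.(0 + 0) → --c--▸ v9
  v6 = (b.(0 + 0) + (0 | 0 + (0 + 0))) | 0 → --b--▸ v8
  v7 = (b.(0 + 0) + (0 | 0 + (0 + 0))) | (0 + 0) → --b--▸ v9
  v8 = (0 + 0) | 0 → ∅
  v9 = (0 + 0) | (0 + 0) → ∅
Trace ⟨c⟩ through P, begin at {u0}:
  [1] c ⇒ {u3}
  P completes σ.
Trace ⟨c⟩ through Q, begin at {v0}:
  [1] c ⇒ no successor for Q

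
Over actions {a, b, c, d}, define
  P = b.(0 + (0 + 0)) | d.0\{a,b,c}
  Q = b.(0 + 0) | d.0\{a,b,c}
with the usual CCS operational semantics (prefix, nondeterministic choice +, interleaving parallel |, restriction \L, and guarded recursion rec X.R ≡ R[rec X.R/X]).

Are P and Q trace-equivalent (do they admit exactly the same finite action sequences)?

traces(P) = traces(Q)

LTS(P): 4 reachable states
  s0 = b.(0 + (0 + 0)) | d.0\{a,b,c} has moves --b--▸ s1, --d--▸ s2
  s1 = (0 + (0 + 0)) | d.0\{a,b,c} has moves --d--▸ s3
  s2 = b.(0 + (0 + 0)) | 0\{a,b,c} has moves --b--▸ s3
  s3 = (0 + (0 + 0)) | 0\{a,b,c} has moves (no moves)
LTS(Q): 4 reachable states
  t0 = b.(0 + 0) | d.0\{a,b,c} has moves --b--▸ t1, --d--▸ t2
  t1 = (0 + 0) | d.0\{a,b,c} has moves --d--▸ t3
  t2 = b.(0 + 0) | 0\{a,b,c} has moves --b--▸ t3
  t3 = (0 + 0) | 0\{a,b,c} has moves (no moves)
Coarsest stable partition (strong bisimilarity classes):
  B0 = {s0, t0}
  B1 = {s1, t1}
  B2 = {s3, t3}
  B3 = {s2, t2}
s0 ∈ B0, t0 ∈ B0 → same block
Bisimilar ⇒ trace-equivalent.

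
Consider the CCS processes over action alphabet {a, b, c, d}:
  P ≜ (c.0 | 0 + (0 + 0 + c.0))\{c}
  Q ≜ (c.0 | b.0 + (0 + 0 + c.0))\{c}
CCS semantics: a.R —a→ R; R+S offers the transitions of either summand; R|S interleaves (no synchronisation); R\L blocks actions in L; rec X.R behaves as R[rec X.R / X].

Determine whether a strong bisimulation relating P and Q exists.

NO

LTS(P): 1 reachable states
  u0 = (c.0 | 0 + (0 + 0 + c.0))\{c} → ·
LTS(Q): 2 reachable states
  v0 = (c.0 | b.0 + (0 + 0 + c.0))\{c} → --b--▸ v1
  v1 = (c.0 | 0)\{c} → ·
Bisimilarity quotient blocks:
  B0 = {u0, v1}
  B1 = {v0}
u0 ∈ B0, v0 ∈ B1 → different blocks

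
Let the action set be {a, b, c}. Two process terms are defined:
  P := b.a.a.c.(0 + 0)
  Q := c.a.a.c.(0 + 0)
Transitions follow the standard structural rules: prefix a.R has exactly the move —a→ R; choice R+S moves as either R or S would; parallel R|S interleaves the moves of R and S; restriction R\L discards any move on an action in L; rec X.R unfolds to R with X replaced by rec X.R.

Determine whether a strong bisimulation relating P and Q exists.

NO

LTS(P): 5 reachable states
  u0 = b.a.a.c.(0 + 0) → ··b··> u1
  u1 = a.a.c.(0 + 0) → ··a··> u2
  u2 = a.c.(0 + 0) → ··a··> u3
  u3 = c.(0 + 0) → ··c··> u4
  u4 = 0 + 0 → deadlocked
LTS(Q): 5 reachable states
  v0 = c.a.a.c.(0 + 0) → ··c··> v1
  v1 = a.a.c.(0 + 0) → ··a··> v2
  v2 = a.c.(0 + 0) → ··a··> v3
  v3 = c.(0 + 0) → ··c··> v4
  v4 = 0 + 0 → deadlocked
Bisimilarity quotient blocks:
  B0 = {u0}
  B1 = {u1, v1}
  B2 = {u2, v2}
  B3 = {u3, v3}
  B4 = {u4, v4}
  B5 = {v0}
u0 ∈ B0, v0 ∈ B5 → different blocks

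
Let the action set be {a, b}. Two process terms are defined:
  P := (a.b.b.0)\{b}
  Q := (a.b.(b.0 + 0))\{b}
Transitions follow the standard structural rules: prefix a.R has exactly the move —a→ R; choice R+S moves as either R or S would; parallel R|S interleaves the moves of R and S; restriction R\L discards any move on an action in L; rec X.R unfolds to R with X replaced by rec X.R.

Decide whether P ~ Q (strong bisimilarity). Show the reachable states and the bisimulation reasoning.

LTS(P): 2 reachable states
  u0 = (a.b.b.0)\{b} has moves --a--▸ u1
  u1 = (b.b.0)\{b} has moves ·
LTS(Q): 2 reachable states
  v0 = (a.b.(b.0 + 0))\{b} has moves --a--▸ v1
  v1 = (b.(b.0 + 0))\{b} has moves ·
Partition-refinement fixed point:
  B0 = {u0, v0}
  B1 = {u1, v1}
u0 ∈ B0, v0 ∈ B0 → same block

bisimilar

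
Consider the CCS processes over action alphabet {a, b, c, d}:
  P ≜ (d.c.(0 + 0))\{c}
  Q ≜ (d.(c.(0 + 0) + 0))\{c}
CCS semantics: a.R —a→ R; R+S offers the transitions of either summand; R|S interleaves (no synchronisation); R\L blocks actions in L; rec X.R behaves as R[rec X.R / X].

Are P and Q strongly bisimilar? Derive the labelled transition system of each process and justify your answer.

P's transition system — 2 states:
  p0 = (d.c.(0 + 0))\{c} ⊢ —d→ p1
  p1 = (c.(0 + 0))\{c} ⊢ (no moves)
Q's transition system — 2 states:
  q0 = (d.(c.(0 + 0) + 0))\{c} ⊢ —d→ q1
  q1 = (c.(0 + 0) + 0)\{c} ⊢ (no moves)
Partition-refinement fixed point:
  B0 = {p0, q0}
  B1 = {p1, q1}
p0 ∈ B0, q0 ∈ B0 → same block

bisimilar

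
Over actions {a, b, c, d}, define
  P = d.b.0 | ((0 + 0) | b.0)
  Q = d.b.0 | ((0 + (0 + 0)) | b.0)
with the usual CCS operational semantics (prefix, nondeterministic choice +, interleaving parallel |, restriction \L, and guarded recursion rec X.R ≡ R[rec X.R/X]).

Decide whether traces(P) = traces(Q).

trace-equivalent

P's transition system — 6 states:
  p0 = d.b.0 | ((0 + 0) | b.0) → =b=> p1, =d=> p2
  p1 = d.b.0 | ((0 + 0) | 0) → =d=> p3
  p2 = b.0 | ((0 + 0) | b.0) → =b=> p3, =b=> p4
  p3 = b.0 | ((0 + 0) | 0) → =b=> p5
  p4 = 0 | ((0 + 0) | b.0) → =b=> p5
  p5 = 0 | ((0 + 0) | 0) → ·
Q's transition system — 6 states:
  q0 = d.b.0 | ((0 + (0 + 0)) | b.0) → =b=> q1, =d=> q2
  q1 = d.b.0 | ((0 + (0 + 0)) | 0) → =d=> q3
  q2 = b.0 | ((0 + (0 + 0)) | b.0) → =b=> q3, =b=> q4
  q3 = b.0 | ((0 + (0 + 0)) | 0) → =b=> q5
  q4 = 0 | ((0 + (0 + 0)) | b.0) → =b=> q5
  q5 = 0 | ((0 + (0 + 0)) | 0) → ·
Partition-refinement fixed point:
  B0 = {p0, q0}
  B1 = {p2, q2}
  B2 = {p3, p4, q3, q4}
  B3 = {p5, q5}
  B4 = {p1, q1}
p0 ∈ B0, q0 ∈ B0 → same block
Bisimilar ⇒ trace-equivalent.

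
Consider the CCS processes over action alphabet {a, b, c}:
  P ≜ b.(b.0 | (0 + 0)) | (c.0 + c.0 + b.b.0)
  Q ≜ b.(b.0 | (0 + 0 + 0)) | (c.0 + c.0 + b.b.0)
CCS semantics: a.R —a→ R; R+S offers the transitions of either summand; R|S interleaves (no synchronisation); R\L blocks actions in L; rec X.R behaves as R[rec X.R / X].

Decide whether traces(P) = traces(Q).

trace-equivalent

P's transition system — 9 states:
  u0 = b.(b.0 | (0 + 0)) | (c.0 + c.0 + b.b.0) has moves —b→ u1, —b→ u2, —c→ u3
  u1 = b.(b.0 | (0 + 0)) | b.0 has moves —b→ u3, —b→ u4
  u2 = b.0 | (0 + 0) | (c.0 + c.0 + b.b.0) has moves —b→ u4, —b→ u5, —c→ u6
  u3 = b.(b.0 | (0 + 0)) | 0 has moves —b→ u6
  u4 = b.0 | (0 + 0) | b.0 has moves —b→ u6, —b→ u7
  u5 = 0 | (0 + 0) | (c.0 + c.0 + b.b.0) has moves —b→ u7, —c→ u8
  u6 = b.0 | (0 + 0) | 0 has moves —b→ u8
  u7 = 0 | (0 + 0) | b.0 has moves —b→ u8
  u8 = 0 | (0 + 0) | 0 has moves ∅
Q's transition system — 9 states:
  v0 = b.(b.0 | (0 + 0 + 0)) | (c.0 + c.0 + b.b.0) has moves —b→ v1, —b→ v2, —c→ v3
  v1 = b.(b.0 | (0 + 0 + 0)) | b.0 has moves —b→ v3, —b→ v4
  v2 = b.0 | (0 + 0 + 0) | (c.0 + c.0 + b.b.0) has moves —b→ v4, —b→ v5, —c→ v6
  v3 = b.(b.0 | (0 + 0 + 0)) | 0 has moves —b→ v6
  v4 = b.0 | (0 + 0 + 0) | b.0 has moves —b→ v6, —b→ v7
  v5 = 0 | (0 + 0 + 0) | (c.0 + c.0 + b.b.0) has moves —b→ v7, —c→ v8
  v6 = b.0 | (0 + 0 + 0) | 0 has moves —b→ v8
  v7 = 0 | (0 + 0 + 0) | b.0 has moves —b→ v8
  v8 = 0 | (0 + 0 + 0) | 0 has moves ∅
Coarsest stable partition (strong bisimilarity classes):
  B0 = {u0, v0}
  B1 = {u1, v1}
  B2 = {u3, u4, v3, v4}
  B3 = {u6, u7, v6, v7}
  B4 = {u8, v8}
  B5 = {u2, v2}
  B6 = {u5, v5}
u0 ∈ B0, v0 ∈ B0 → same block
Bisimilar ⇒ trace-equivalent.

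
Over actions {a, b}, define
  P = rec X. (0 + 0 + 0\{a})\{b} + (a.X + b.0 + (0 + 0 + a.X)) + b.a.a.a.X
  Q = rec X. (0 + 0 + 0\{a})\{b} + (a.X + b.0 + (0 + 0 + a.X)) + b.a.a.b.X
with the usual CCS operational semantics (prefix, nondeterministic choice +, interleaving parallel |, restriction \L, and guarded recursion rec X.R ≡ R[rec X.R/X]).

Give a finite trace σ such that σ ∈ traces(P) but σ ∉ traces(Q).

baaa

LTS(P): 5 reachable states
  u0 = rec X. (0 + 0 + 0\{a})\{b} + (a.X + b.0 + (0 + 0 + a.X)) + b.a.a.a.X → --a--▸ u0, --b--▸ u1, --b--▸ u2
  u1 = 0 → stopped
  u2 = a.a.a.(rec X. (0 + 0 + 0\{a})\{b} + (a.X + b.0 + (0 + 0 + a.X)) + b.a.a.a.X) → --a--▸ u3
  u3 = a.a.(rec X. (0 + 0 + 0\{a})\{b} + (a.X + b.0 + (0 + 0 + a.X)) + b.a.a.a.X) → --a--▸ u4
  u4 = a.(rec X. (0 + 0 + 0\{a})\{b} + (a.X + b.0 + (0 + 0 + a.X)) + b.a.a.a.X) → --a--▸ u0
LTS(Q): 5 reachable states
  v0 = rec X. (0 + 0 + 0\{a})\{b} + (a.X + b.0 + (0 + 0 + a.X)) + b.a.a.b.X → --a--▸ v0, --b--▸ v1, --b--▸ v2
  v1 = 0 → stopped
  v2 = a.a.b.(rec X. (0 + 0 + 0\{a})\{b} + (a.X + b.0 + (0 + 0 + a.X)) + b.a.a.b.X) → --a--▸ v3
  v3 = a.b.(rec X. (0 + 0 + 0\{a})\{b} + (a.X + b.0 + (0 + 0 + a.X)) + b.a.a.b.X) → --a--▸ v4
  v4 = b.(rec X. (0 + 0 + 0\{a})\{b} + (a.X + b.0 + (0 + 0 + a.X)) + b.a.a.b.X) → --b--▸ v0
Run σ = ⟨baaa⟩ on P: start {u0}
  after b @ step 1: {u1, u2}
  after a @ step 2: {u3}
  after a @ step 3: {u4}
  after a @ step 4: {u0}
  — P admits the full trace.
Run σ = ⟨baaa⟩ on Q: start {v0}
  after b @ step 1: {v1, v2}
  after a @ step 2: {v3}
  after a @ step 3: {v4}
  after a @ step 4: ∅  — Q cannot continue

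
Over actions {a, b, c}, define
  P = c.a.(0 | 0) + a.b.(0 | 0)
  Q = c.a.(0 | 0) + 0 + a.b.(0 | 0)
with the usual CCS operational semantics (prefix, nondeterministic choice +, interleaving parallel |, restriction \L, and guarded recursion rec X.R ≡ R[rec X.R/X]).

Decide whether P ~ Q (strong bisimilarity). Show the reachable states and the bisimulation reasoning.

Reachable graph of P (4 states):
  s0 = c.a.(0 | 0) + a.b.(0 | 0) | —a→ s1, —c→ s2
  s1 = b.(0 | 0) | —b→ s3
  s2 = a.(0 | 0) | —a→ s3
  s3 = 0 | 0 | (no moves)
Reachable graph of Q (4 states):
  t0 = c.a.(0 | 0) + 0 + a.b.(0 | 0) | —a→ t1, —c→ t2
  t1 = b.(0 | 0) | —b→ t3
  t2 = a.(0 | 0) | —a→ t3
  t3 = 0 | 0 | (no moves)
Partition-refinement fixed point:
  B0 = {s0, t0}
  B1 = {s2, t2}
  B2 = {s3, t3}
  B3 = {s1, t1}
s0 ∈ B0, t0 ∈ B0 → same block

YES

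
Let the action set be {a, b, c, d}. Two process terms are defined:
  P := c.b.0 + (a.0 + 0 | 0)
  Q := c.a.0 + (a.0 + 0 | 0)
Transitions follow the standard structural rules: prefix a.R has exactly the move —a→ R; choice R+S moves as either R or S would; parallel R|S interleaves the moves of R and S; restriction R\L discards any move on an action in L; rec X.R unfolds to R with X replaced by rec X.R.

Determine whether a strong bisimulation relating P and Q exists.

P's transition system — 3 states:
  u0 = c.b.0 + (a.0 + 0 | 0) → =a=> u1, =c=> u2
  u1 = 0 → ·
  u2 = b.0 → =b=> u1
Q's transition system — 3 states:
  v0 = c.a.0 + (a.0 + 0 | 0) → =a=> v1, =c=> v2
  v1 = 0 → ·
  v2 = a.0 → =a=> v1
Bisimilarity quotient blocks:
  B0 = {u0}
  B1 = {u1, v1}
  B2 = {u2}
  B3 = {v0}
  B4 = {v2}
u0 ∈ B0, v0 ∈ B3 → different blocks

P ≁ Q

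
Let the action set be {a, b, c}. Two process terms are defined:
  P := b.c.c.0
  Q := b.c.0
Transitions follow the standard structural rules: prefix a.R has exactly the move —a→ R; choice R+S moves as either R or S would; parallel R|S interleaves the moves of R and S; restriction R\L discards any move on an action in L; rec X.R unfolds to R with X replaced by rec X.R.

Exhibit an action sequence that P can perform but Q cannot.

bcc

Reachable graph of P (4 states):
  m0 = b.c.c.0 | ··b··> m1
  m1 = c.c.0 | ··c··> m2
  m2 = c.0 | ··c··> m3
  m3 = 0 | deadlocked
Reachable graph of Q (3 states):
  n0 = b.c.0 | ··b··> n1
  n1 = c.0 | ··c··> n2
  n2 = 0 | deadlocked
Trace ⟨bcc⟩ through P, begin at {m0}:
  step 1 (b): {m1}
  step 2 (c): {m2}
  step 3 (c): {m3}
  ✓ P
Trace ⟨bcc⟩ through Q, begin at {n0}:
  step 1 (b): {n1}
  step 2 (c): {n2}
  step 3 (c): ∅ (Q stuck)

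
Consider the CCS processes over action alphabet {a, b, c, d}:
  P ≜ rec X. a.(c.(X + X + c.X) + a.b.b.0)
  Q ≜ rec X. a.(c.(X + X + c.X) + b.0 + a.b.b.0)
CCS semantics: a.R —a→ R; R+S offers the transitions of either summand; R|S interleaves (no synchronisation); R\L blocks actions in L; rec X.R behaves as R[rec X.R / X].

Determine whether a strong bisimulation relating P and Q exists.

Reachable graph of P (6 states):
  s0 = rec X. a.(c.(X + X + c.X) + a.b.b.0) | —a→ s1
  s1 = c.((rec X. a.(c.(X + X + c.X) + a.b.b.0)) + (rec X. a.(c.(X + X + c.X) + a.b.b.0)) + c.(rec X. a.(c.(X + X + c.X) + a.b.b.0))) + a.b.b.0 | —a→ s2, —c→ s3
  s2 = b.b.0 | —b→ s4
  s3 = (rec X. a.(c.(X + X + c.X) + a.b.b.0)) + (rec X. a.(c.(X + X + c.X) + a.b.b.0)) + c.(rec X. a.(c.(X + X + c.X) + a.b.b.0)) | —a→ s1, —c→ s0
  s4 = b.0 | —b→ s5
  s5 = 0 | ∅
Reachable graph of Q (6 states):
  t0 = rec X. a.(c.(X + X + c.X) + b.0 + a.b.b.0) | —a→ t1
  t1 = c.((rec X. a.(c.(X + X + c.X) + b.0 + a.b.b.0)) + (rec X. a.(c.(X + X + c.X) + b.0 + a.b.b.0)) + c.(rec X. a.(c.(X + X + c.X) + b.0 + a.b.b.0))) + b.0 + a.b.b.0 | —a→ t2, —b→ t3, —c→ t4
  t2 = b.b.0 | —b→ t5
  t3 = 0 | ∅
  t4 = (rec X. a.(c.(X + X + c.X) + b.0 + a.b.b.0)) + (rec X. a.(c.(X + X + c.X) + b.0 + a.b.b.0)) + c.(rec X. a.(c.(X + X + c.X) + b.0 + a.b.b.0)) | —a→ t1, —c→ t0
  t5 = b.0 | —b→ t3
Coarsest stable partition (strong bisimilarity classes):
  B0 = {s0}
  B1 = {s1}
  B2 = {s2, t2}
  B3 = {s4, t5}
  B4 = {s5, t3}
  B5 = {s3}
  B6 = {t0}
  B7 = {t1}
  B8 = {t4}
s0 ∈ B0, t0 ∈ B6 → different blocks

not bisimilar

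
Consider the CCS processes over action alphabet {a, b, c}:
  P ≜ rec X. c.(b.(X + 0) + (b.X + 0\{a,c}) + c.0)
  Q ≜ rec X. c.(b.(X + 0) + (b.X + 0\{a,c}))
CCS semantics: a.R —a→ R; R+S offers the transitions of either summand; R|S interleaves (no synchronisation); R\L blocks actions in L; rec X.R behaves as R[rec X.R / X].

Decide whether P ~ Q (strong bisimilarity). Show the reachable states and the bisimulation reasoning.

LTS(P): 4 reachable states
  m0 = rec X. c.(b.(X + 0) + (b.X + 0\{a,c}) + c.0) :: -c-> m1
  m1 = b.((rec X. c.(b.(X + 0) + (b.X + 0\{a,c}) + c.0)) + 0) + (b.(rec X. c.(b.(X + 0) + (b.X + 0\{a,c}) + c.0)) + 0\{a,c}) + c.0 :: -b-> m0, -b-> m2, -c-> m3
  m2 = (rec X. c.(b.(X + 0) + (b.X + 0\{a,c}) + c.0)) + 0 :: -c-> m1
  m3 = 0 :: (no moves)
LTS(Q): 3 reachable states
  n0 = rec X. c.(b.(X + 0) + (b.X + 0\{a,c})) :: -c-> n1
  n1 = b.((rec X. c.(b.(X + 0) + (b.X + 0\{a,c}))) + 0) + (b.(rec X. c.(b.(X + 0) + (b.X + 0\{a,c}))) + 0\{a,c}) :: -b-> n0, -b-> n2
  n2 = (rec X. c.(b.(X + 0) + (b.X + 0\{a,c}))) + 0 :: -c-> n1
Coarsest stable partition (strong bisimilarity classes):
  B0 = {m0, m2}
  B1 = {m1}
  B2 = {m3}
  B3 = {n0, n2}
  B4 = {n1}
m0 ∈ B0, n0 ∈ B3 → different blocks

P ≁ Q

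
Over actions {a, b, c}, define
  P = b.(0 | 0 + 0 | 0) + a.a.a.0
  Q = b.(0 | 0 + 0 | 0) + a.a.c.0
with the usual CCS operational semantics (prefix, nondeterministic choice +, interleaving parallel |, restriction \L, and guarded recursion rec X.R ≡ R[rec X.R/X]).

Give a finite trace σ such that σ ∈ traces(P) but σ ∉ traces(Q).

P's transition system — 5 states:
  m0 = b.(0 | 0 + 0 | 0) + a.a.a.0 → --a--▸ m1, --b--▸ m2
  m1 = a.a.0 → --a--▸ m3
  m2 = 0 | 0 + 0 | 0 → ∅
  m3 = a.0 → --a--▸ m4
  m4 = 0 → ∅
Q's transition system — 5 states:
  n0 = b.(0 | 0 + 0 | 0) + a.a.c.0 → --a--▸ n1, --b--▸ n2
  n1 = a.c.0 → --a--▸ n3
  n2 = 0 | 0 + 0 | 0 → ∅
  n3 = c.0 → --c--▸ n4
  n4 = 0 → ∅
Trace ⟨aaa⟩ through P, begin at {m0}:
  after a @ step 1: {m1}
  after a @ step 2: {m3}
  after a @ step 3: {m4}
  — P admits the full trace.
Trace ⟨aaa⟩ through Q, begin at {n0}:
  after a @ step 1: {n1}
  after a @ step 2: {n3}
  after a @ step 3: no successor for Q

aaa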